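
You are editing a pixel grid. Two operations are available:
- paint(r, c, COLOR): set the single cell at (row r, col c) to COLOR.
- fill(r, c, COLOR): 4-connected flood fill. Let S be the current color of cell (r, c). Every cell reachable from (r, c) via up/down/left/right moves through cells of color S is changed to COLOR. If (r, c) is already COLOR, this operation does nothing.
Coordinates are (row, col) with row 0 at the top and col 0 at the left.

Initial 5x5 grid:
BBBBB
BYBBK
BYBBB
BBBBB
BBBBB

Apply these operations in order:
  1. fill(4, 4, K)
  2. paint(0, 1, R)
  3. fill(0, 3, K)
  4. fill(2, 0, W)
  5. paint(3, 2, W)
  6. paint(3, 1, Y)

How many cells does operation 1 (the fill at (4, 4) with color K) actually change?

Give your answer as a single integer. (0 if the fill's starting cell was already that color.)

After op 1 fill(4,4,K) [22 cells changed]:
KKKKK
KYKKK
KYKKK
KKKKK
KKKKK

Answer: 22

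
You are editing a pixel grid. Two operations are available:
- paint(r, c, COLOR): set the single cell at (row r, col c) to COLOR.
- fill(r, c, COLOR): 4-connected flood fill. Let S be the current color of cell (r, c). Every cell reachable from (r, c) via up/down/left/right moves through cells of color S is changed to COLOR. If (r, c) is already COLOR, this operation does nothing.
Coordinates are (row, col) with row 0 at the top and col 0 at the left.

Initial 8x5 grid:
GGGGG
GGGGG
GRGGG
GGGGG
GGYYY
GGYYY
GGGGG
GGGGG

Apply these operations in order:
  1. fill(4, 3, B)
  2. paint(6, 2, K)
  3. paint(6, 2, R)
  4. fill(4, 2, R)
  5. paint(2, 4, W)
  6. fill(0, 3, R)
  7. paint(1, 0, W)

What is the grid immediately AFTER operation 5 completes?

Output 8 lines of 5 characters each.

After op 1 fill(4,3,B) [6 cells changed]:
GGGGG
GGGGG
GRGGG
GGGGG
GGBBB
GGBBB
GGGGG
GGGGG
After op 2 paint(6,2,K):
GGGGG
GGGGG
GRGGG
GGGGG
GGBBB
GGBBB
GGKGG
GGGGG
After op 3 paint(6,2,R):
GGGGG
GGGGG
GRGGG
GGGGG
GGBBB
GGBBB
GGRGG
GGGGG
After op 4 fill(4,2,R) [6 cells changed]:
GGGGG
GGGGG
GRGGG
GGGGG
GGRRR
GGRRR
GGRGG
GGGGG
After op 5 paint(2,4,W):
GGGGG
GGGGG
GRGGW
GGGGG
GGRRR
GGRRR
GGRGG
GGGGG

Answer: GGGGG
GGGGG
GRGGW
GGGGG
GGRRR
GGRRR
GGRGG
GGGGG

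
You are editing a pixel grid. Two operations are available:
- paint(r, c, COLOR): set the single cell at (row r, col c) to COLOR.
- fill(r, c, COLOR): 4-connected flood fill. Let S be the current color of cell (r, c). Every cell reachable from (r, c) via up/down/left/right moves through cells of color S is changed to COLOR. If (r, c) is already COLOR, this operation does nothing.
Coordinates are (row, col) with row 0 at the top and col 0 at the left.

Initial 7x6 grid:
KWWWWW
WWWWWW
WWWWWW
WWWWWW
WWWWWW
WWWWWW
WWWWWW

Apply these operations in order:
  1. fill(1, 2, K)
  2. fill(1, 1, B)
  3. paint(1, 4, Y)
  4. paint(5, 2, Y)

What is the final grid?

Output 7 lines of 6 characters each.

Answer: BBBBBB
BBBBYB
BBBBBB
BBBBBB
BBBBBB
BBYBBB
BBBBBB

Derivation:
After op 1 fill(1,2,K) [41 cells changed]:
KKKKKK
KKKKKK
KKKKKK
KKKKKK
KKKKKK
KKKKKK
KKKKKK
After op 2 fill(1,1,B) [42 cells changed]:
BBBBBB
BBBBBB
BBBBBB
BBBBBB
BBBBBB
BBBBBB
BBBBBB
After op 3 paint(1,4,Y):
BBBBBB
BBBBYB
BBBBBB
BBBBBB
BBBBBB
BBBBBB
BBBBBB
After op 4 paint(5,2,Y):
BBBBBB
BBBBYB
BBBBBB
BBBBBB
BBBBBB
BBYBBB
BBBBBB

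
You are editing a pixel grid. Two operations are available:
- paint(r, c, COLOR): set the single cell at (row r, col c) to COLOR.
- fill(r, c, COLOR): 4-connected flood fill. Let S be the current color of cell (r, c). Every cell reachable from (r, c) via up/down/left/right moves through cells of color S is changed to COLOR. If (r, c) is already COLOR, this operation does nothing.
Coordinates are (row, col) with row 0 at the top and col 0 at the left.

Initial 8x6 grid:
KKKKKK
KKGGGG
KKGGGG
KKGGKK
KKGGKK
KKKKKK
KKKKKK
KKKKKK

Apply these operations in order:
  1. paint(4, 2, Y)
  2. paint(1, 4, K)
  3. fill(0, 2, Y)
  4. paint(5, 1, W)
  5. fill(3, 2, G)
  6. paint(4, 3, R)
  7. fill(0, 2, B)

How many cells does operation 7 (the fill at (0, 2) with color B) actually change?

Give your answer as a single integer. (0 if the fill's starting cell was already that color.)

After op 1 paint(4,2,Y):
KKKKKK
KKGGGG
KKGGGG
KKGGKK
KKYGKK
KKKKKK
KKKKKK
KKKKKK
After op 2 paint(1,4,K):
KKKKKK
KKGGKG
KKGGGG
KKGGKK
KKYGKK
KKKKKK
KKKKKK
KKKKKK
After op 3 fill(0,2,Y) [37 cells changed]:
YYYYYY
YYGGYG
YYGGGG
YYGGYY
YYYGYY
YYYYYY
YYYYYY
YYYYYY
After op 4 paint(5,1,W):
YYYYYY
YYGGYG
YYGGGG
YYGGYY
YYYGYY
YWYYYY
YYYYYY
YYYYYY
After op 5 fill(3,2,G) [0 cells changed]:
YYYYYY
YYGGYG
YYGGGG
YYGGYY
YYYGYY
YWYYYY
YYYYYY
YYYYYY
After op 6 paint(4,3,R):
YYYYYY
YYGGYG
YYGGGG
YYGGYY
YYYRYY
YWYYYY
YYYYYY
YYYYYY
After op 7 fill(0,2,B) [37 cells changed]:
BBBBBB
BBGGBG
BBGGGG
BBGGBB
BBBRBB
BWBBBB
BBBBBB
BBBBBB

Answer: 37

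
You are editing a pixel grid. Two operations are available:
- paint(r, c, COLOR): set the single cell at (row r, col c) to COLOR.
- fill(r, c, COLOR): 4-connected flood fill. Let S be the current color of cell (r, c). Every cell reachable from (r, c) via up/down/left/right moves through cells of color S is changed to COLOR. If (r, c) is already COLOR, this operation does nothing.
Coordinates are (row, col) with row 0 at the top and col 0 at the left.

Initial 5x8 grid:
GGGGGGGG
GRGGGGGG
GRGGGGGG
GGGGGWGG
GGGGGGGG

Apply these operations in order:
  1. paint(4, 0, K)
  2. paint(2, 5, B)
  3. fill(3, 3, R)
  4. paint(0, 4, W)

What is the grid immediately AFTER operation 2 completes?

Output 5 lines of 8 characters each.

Answer: GGGGGGGG
GRGGGGGG
GRGGGBGG
GGGGGWGG
KGGGGGGG

Derivation:
After op 1 paint(4,0,K):
GGGGGGGG
GRGGGGGG
GRGGGGGG
GGGGGWGG
KGGGGGGG
After op 2 paint(2,5,B):
GGGGGGGG
GRGGGGGG
GRGGGBGG
GGGGGWGG
KGGGGGGG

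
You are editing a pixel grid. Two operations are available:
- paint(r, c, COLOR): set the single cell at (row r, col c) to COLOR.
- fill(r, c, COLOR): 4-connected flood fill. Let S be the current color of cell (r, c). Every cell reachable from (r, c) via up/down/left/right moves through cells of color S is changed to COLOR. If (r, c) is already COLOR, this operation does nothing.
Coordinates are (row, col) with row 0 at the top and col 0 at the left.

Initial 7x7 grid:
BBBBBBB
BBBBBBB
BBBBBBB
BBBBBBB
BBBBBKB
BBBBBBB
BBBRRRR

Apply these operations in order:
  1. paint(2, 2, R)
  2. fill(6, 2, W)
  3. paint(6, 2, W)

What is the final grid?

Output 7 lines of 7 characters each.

After op 1 paint(2,2,R):
BBBBBBB
BBBBBBB
BBRBBBB
BBBBBBB
BBBBBKB
BBBBBBB
BBBRRRR
After op 2 fill(6,2,W) [43 cells changed]:
WWWWWWW
WWWWWWW
WWRWWWW
WWWWWWW
WWWWWKW
WWWWWWW
WWWRRRR
After op 3 paint(6,2,W):
WWWWWWW
WWWWWWW
WWRWWWW
WWWWWWW
WWWWWKW
WWWWWWW
WWWRRRR

Answer: WWWWWWW
WWWWWWW
WWRWWWW
WWWWWWW
WWWWWKW
WWWWWWW
WWWRRRR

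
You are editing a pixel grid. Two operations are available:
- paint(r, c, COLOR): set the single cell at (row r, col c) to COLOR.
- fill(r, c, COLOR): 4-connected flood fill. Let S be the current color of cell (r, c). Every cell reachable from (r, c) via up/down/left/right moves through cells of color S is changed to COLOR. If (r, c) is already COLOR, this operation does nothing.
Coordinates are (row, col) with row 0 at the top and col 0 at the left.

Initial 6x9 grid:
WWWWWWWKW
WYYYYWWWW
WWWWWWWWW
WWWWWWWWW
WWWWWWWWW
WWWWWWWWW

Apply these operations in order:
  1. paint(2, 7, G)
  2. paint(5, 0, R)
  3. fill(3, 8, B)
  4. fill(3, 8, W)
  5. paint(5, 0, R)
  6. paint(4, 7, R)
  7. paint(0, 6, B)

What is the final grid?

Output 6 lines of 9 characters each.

After op 1 paint(2,7,G):
WWWWWWWKW
WYYYYWWWW
WWWWWWWGW
WWWWWWWWW
WWWWWWWWW
WWWWWWWWW
After op 2 paint(5,0,R):
WWWWWWWKW
WYYYYWWWW
WWWWWWWGW
WWWWWWWWW
WWWWWWWWW
RWWWWWWWW
After op 3 fill(3,8,B) [47 cells changed]:
BBBBBBBKB
BYYYYBBBB
BBBBBBBGB
BBBBBBBBB
BBBBBBBBB
RBBBBBBBB
After op 4 fill(3,8,W) [47 cells changed]:
WWWWWWWKW
WYYYYWWWW
WWWWWWWGW
WWWWWWWWW
WWWWWWWWW
RWWWWWWWW
After op 5 paint(5,0,R):
WWWWWWWKW
WYYYYWWWW
WWWWWWWGW
WWWWWWWWW
WWWWWWWWW
RWWWWWWWW
After op 6 paint(4,7,R):
WWWWWWWKW
WYYYYWWWW
WWWWWWWGW
WWWWWWWWW
WWWWWWWRW
RWWWWWWWW
After op 7 paint(0,6,B):
WWWWWWBKW
WYYYYWWWW
WWWWWWWGW
WWWWWWWWW
WWWWWWWRW
RWWWWWWWW

Answer: WWWWWWBKW
WYYYYWWWW
WWWWWWWGW
WWWWWWWWW
WWWWWWWRW
RWWWWWWWW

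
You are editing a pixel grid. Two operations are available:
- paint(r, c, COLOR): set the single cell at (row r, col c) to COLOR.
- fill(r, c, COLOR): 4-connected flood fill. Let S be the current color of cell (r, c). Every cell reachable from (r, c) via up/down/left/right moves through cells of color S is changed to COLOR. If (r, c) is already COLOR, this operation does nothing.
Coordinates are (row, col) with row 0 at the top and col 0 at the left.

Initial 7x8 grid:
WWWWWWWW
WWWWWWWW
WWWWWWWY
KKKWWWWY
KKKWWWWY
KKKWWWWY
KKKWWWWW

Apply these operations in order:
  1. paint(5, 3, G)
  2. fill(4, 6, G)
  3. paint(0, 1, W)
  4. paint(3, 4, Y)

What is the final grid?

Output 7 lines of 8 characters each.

Answer: GWGGGGGG
GGGGGGGG
GGGGGGGY
KKKGYGGY
KKKGGGGY
KKKGGGGY
KKKGGGGG

Derivation:
After op 1 paint(5,3,G):
WWWWWWWW
WWWWWWWW
WWWWWWWY
KKKWWWWY
KKKWWWWY
KKKGWWWY
KKKWWWWW
After op 2 fill(4,6,G) [39 cells changed]:
GGGGGGGG
GGGGGGGG
GGGGGGGY
KKKGGGGY
KKKGGGGY
KKKGGGGY
KKKGGGGG
After op 3 paint(0,1,W):
GWGGGGGG
GGGGGGGG
GGGGGGGY
KKKGGGGY
KKKGGGGY
KKKGGGGY
KKKGGGGG
After op 4 paint(3,4,Y):
GWGGGGGG
GGGGGGGG
GGGGGGGY
KKKGYGGY
KKKGGGGY
KKKGGGGY
KKKGGGGG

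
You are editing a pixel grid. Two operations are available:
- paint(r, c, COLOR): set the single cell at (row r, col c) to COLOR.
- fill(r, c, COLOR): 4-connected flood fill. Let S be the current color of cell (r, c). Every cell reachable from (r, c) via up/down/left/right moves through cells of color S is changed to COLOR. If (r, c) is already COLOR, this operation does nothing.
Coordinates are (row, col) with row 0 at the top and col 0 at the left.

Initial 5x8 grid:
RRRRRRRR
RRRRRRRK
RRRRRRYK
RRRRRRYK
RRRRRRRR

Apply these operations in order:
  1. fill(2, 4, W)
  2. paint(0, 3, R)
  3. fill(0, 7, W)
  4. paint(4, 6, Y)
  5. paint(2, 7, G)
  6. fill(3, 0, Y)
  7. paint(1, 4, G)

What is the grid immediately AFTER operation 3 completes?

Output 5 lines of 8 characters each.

After op 1 fill(2,4,W) [35 cells changed]:
WWWWWWWW
WWWWWWWK
WWWWWWYK
WWWWWWYK
WWWWWWWW
After op 2 paint(0,3,R):
WWWRWWWW
WWWWWWWK
WWWWWWYK
WWWWWWYK
WWWWWWWW
After op 3 fill(0,7,W) [0 cells changed]:
WWWRWWWW
WWWWWWWK
WWWWWWYK
WWWWWWYK
WWWWWWWW

Answer: WWWRWWWW
WWWWWWWK
WWWWWWYK
WWWWWWYK
WWWWWWWW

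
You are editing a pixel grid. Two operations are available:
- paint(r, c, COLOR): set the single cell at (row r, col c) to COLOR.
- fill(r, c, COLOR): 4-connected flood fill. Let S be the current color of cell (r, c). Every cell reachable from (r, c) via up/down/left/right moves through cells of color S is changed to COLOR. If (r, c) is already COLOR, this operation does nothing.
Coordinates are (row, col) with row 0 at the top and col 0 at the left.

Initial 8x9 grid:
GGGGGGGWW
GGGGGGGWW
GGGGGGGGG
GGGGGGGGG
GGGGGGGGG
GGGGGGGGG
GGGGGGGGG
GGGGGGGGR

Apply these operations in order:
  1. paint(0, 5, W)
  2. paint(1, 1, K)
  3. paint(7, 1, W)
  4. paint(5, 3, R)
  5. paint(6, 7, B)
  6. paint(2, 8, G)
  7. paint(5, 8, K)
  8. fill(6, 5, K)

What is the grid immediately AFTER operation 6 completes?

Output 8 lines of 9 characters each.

After op 1 paint(0,5,W):
GGGGGWGWW
GGGGGGGWW
GGGGGGGGG
GGGGGGGGG
GGGGGGGGG
GGGGGGGGG
GGGGGGGGG
GGGGGGGGR
After op 2 paint(1,1,K):
GGGGGWGWW
GKGGGGGWW
GGGGGGGGG
GGGGGGGGG
GGGGGGGGG
GGGGGGGGG
GGGGGGGGG
GGGGGGGGR
After op 3 paint(7,1,W):
GGGGGWGWW
GKGGGGGWW
GGGGGGGGG
GGGGGGGGG
GGGGGGGGG
GGGGGGGGG
GGGGGGGGG
GWGGGGGGR
After op 4 paint(5,3,R):
GGGGGWGWW
GKGGGGGWW
GGGGGGGGG
GGGGGGGGG
GGGGGGGGG
GGGRGGGGG
GGGGGGGGG
GWGGGGGGR
After op 5 paint(6,7,B):
GGGGGWGWW
GKGGGGGWW
GGGGGGGGG
GGGGGGGGG
GGGGGGGGG
GGGRGGGGG
GGGGGGGBG
GWGGGGGGR
After op 6 paint(2,8,G):
GGGGGWGWW
GKGGGGGWW
GGGGGGGGG
GGGGGGGGG
GGGGGGGGG
GGGRGGGGG
GGGGGGGBG
GWGGGGGGR

Answer: GGGGGWGWW
GKGGGGGWW
GGGGGGGGG
GGGGGGGGG
GGGGGGGGG
GGGRGGGGG
GGGGGGGBG
GWGGGGGGR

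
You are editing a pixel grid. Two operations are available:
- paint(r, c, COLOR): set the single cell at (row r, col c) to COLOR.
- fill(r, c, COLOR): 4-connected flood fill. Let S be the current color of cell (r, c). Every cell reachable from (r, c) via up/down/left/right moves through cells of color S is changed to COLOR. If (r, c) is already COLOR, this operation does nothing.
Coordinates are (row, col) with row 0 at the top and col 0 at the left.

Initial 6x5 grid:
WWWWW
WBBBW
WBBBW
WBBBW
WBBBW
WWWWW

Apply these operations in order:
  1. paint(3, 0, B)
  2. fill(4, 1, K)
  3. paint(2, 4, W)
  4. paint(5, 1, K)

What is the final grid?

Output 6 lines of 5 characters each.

Answer: WWWWW
WKKKW
WKKKW
KKKKW
WKKKW
WKWWW

Derivation:
After op 1 paint(3,0,B):
WWWWW
WBBBW
WBBBW
BBBBW
WBBBW
WWWWW
After op 2 fill(4,1,K) [13 cells changed]:
WWWWW
WKKKW
WKKKW
KKKKW
WKKKW
WWWWW
After op 3 paint(2,4,W):
WWWWW
WKKKW
WKKKW
KKKKW
WKKKW
WWWWW
After op 4 paint(5,1,K):
WWWWW
WKKKW
WKKKW
KKKKW
WKKKW
WKWWW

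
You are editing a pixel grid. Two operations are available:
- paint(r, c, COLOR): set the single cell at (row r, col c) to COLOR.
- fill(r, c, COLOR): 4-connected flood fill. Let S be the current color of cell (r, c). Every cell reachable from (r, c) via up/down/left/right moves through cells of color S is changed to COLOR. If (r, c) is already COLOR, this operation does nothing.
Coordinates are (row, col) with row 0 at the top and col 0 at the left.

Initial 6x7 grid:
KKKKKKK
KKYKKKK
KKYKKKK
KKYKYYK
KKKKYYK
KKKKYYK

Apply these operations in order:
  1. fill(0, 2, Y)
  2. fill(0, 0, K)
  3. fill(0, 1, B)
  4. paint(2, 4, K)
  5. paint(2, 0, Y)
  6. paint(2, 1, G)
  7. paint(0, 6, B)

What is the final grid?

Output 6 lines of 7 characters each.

After op 1 fill(0,2,Y) [33 cells changed]:
YYYYYYY
YYYYYYY
YYYYYYY
YYYYYYY
YYYYYYY
YYYYYYY
After op 2 fill(0,0,K) [42 cells changed]:
KKKKKKK
KKKKKKK
KKKKKKK
KKKKKKK
KKKKKKK
KKKKKKK
After op 3 fill(0,1,B) [42 cells changed]:
BBBBBBB
BBBBBBB
BBBBBBB
BBBBBBB
BBBBBBB
BBBBBBB
After op 4 paint(2,4,K):
BBBBBBB
BBBBBBB
BBBBKBB
BBBBBBB
BBBBBBB
BBBBBBB
After op 5 paint(2,0,Y):
BBBBBBB
BBBBBBB
YBBBKBB
BBBBBBB
BBBBBBB
BBBBBBB
After op 6 paint(2,1,G):
BBBBBBB
BBBBBBB
YGBBKBB
BBBBBBB
BBBBBBB
BBBBBBB
After op 7 paint(0,6,B):
BBBBBBB
BBBBBBB
YGBBKBB
BBBBBBB
BBBBBBB
BBBBBBB

Answer: BBBBBBB
BBBBBBB
YGBBKBB
BBBBBBB
BBBBBBB
BBBBBBB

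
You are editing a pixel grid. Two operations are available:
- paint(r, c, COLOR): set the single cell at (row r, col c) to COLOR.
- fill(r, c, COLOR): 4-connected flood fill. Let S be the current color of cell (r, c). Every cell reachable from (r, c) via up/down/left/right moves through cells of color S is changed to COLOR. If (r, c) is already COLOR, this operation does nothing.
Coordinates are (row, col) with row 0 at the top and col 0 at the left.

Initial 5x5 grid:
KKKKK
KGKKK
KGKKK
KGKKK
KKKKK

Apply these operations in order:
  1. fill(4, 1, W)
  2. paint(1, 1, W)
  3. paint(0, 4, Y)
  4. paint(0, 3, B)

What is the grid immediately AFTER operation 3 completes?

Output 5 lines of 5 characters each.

After op 1 fill(4,1,W) [22 cells changed]:
WWWWW
WGWWW
WGWWW
WGWWW
WWWWW
After op 2 paint(1,1,W):
WWWWW
WWWWW
WGWWW
WGWWW
WWWWW
After op 3 paint(0,4,Y):
WWWWY
WWWWW
WGWWW
WGWWW
WWWWW

Answer: WWWWY
WWWWW
WGWWW
WGWWW
WWWWW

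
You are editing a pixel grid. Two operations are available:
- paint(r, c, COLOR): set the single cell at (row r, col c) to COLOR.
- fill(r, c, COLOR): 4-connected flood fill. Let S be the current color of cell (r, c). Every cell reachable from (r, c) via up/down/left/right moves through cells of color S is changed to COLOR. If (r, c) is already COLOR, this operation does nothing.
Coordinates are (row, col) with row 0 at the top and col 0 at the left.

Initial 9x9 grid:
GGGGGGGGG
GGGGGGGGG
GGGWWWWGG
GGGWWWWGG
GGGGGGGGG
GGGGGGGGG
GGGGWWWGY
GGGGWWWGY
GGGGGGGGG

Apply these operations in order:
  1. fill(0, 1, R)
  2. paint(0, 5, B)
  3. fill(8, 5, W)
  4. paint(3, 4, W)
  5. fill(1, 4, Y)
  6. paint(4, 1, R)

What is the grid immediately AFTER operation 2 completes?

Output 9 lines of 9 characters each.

After op 1 fill(0,1,R) [65 cells changed]:
RRRRRRRRR
RRRRRRRRR
RRRWWWWRR
RRRWWWWRR
RRRRRRRRR
RRRRRRRRR
RRRRWWWRY
RRRRWWWRY
RRRRRRRRR
After op 2 paint(0,5,B):
RRRRRBRRR
RRRRRRRRR
RRRWWWWRR
RRRWWWWRR
RRRRRRRRR
RRRRRRRRR
RRRRWWWRY
RRRRWWWRY
RRRRRRRRR

Answer: RRRRRBRRR
RRRRRRRRR
RRRWWWWRR
RRRWWWWRR
RRRRRRRRR
RRRRRRRRR
RRRRWWWRY
RRRRWWWRY
RRRRRRRRR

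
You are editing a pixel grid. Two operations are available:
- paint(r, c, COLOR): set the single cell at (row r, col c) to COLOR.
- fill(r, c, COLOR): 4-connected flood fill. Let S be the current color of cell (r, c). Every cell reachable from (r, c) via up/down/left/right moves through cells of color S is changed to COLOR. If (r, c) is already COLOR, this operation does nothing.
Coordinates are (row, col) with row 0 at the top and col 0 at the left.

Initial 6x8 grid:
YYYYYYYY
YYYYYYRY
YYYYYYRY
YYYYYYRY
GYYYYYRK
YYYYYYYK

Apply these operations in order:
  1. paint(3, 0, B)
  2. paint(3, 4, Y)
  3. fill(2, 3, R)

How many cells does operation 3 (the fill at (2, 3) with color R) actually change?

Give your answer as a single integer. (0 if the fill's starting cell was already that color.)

After op 1 paint(3,0,B):
YYYYYYYY
YYYYYYRY
YYYYYYRY
BYYYYYRY
GYYYYYRK
YYYYYYYK
After op 2 paint(3,4,Y):
YYYYYYYY
YYYYYYRY
YYYYYYRY
BYYYYYRY
GYYYYYRK
YYYYYYYK
After op 3 fill(2,3,R) [40 cells changed]:
RRRRRRRR
RRRRRRRR
RRRRRRRR
BRRRRRRR
GRRRRRRK
RRRRRRRK

Answer: 40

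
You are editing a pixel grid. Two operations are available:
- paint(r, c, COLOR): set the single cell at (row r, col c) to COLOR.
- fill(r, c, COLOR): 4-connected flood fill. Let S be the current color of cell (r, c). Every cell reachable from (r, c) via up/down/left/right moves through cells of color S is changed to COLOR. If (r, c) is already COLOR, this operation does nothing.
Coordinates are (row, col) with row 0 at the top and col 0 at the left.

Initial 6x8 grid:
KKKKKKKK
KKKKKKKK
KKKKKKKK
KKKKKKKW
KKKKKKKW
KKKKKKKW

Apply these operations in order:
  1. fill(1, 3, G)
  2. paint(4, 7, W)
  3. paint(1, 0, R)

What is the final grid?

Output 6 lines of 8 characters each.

Answer: GGGGGGGG
RGGGGGGG
GGGGGGGG
GGGGGGGW
GGGGGGGW
GGGGGGGW

Derivation:
After op 1 fill(1,3,G) [45 cells changed]:
GGGGGGGG
GGGGGGGG
GGGGGGGG
GGGGGGGW
GGGGGGGW
GGGGGGGW
After op 2 paint(4,7,W):
GGGGGGGG
GGGGGGGG
GGGGGGGG
GGGGGGGW
GGGGGGGW
GGGGGGGW
After op 3 paint(1,0,R):
GGGGGGGG
RGGGGGGG
GGGGGGGG
GGGGGGGW
GGGGGGGW
GGGGGGGW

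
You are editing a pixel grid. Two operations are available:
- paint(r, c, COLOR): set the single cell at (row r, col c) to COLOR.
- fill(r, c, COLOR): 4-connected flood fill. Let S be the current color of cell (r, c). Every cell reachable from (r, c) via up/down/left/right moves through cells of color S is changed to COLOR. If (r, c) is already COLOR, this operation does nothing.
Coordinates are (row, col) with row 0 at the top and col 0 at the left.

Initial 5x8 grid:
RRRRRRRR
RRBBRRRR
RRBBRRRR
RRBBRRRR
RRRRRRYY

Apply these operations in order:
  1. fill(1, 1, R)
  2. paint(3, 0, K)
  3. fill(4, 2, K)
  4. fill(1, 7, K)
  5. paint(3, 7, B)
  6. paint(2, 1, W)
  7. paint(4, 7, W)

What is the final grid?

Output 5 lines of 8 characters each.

After op 1 fill(1,1,R) [0 cells changed]:
RRRRRRRR
RRBBRRRR
RRBBRRRR
RRBBRRRR
RRRRRRYY
After op 2 paint(3,0,K):
RRRRRRRR
RRBBRRRR
RRBBRRRR
KRBBRRRR
RRRRRRYY
After op 3 fill(4,2,K) [31 cells changed]:
KKKKKKKK
KKBBKKKK
KKBBKKKK
KKBBKKKK
KKKKKKYY
After op 4 fill(1,7,K) [0 cells changed]:
KKKKKKKK
KKBBKKKK
KKBBKKKK
KKBBKKKK
KKKKKKYY
After op 5 paint(3,7,B):
KKKKKKKK
KKBBKKKK
KKBBKKKK
KKBBKKKB
KKKKKKYY
After op 6 paint(2,1,W):
KKKKKKKK
KKBBKKKK
KWBBKKKK
KKBBKKKB
KKKKKKYY
After op 7 paint(4,7,W):
KKKKKKKK
KKBBKKKK
KWBBKKKK
KKBBKKKB
KKKKKKYW

Answer: KKKKKKKK
KKBBKKKK
KWBBKKKK
KKBBKKKB
KKKKKKYW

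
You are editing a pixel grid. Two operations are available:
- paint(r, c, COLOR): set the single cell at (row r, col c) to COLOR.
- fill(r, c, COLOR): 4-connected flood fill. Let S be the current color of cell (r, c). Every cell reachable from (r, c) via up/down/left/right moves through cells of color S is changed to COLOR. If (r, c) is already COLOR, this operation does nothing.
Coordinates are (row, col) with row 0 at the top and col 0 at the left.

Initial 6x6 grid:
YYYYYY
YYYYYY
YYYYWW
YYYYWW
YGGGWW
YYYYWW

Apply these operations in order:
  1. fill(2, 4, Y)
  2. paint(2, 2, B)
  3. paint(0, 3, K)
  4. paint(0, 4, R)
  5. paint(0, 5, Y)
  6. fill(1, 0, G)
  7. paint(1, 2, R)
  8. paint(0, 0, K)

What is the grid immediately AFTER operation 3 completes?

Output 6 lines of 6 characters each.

After op 1 fill(2,4,Y) [8 cells changed]:
YYYYYY
YYYYYY
YYYYYY
YYYYYY
YGGGYY
YYYYYY
After op 2 paint(2,2,B):
YYYYYY
YYYYYY
YYBYYY
YYYYYY
YGGGYY
YYYYYY
After op 3 paint(0,3,K):
YYYKYY
YYYYYY
YYBYYY
YYYYYY
YGGGYY
YYYYYY

Answer: YYYKYY
YYYYYY
YYBYYY
YYYYYY
YGGGYY
YYYYYY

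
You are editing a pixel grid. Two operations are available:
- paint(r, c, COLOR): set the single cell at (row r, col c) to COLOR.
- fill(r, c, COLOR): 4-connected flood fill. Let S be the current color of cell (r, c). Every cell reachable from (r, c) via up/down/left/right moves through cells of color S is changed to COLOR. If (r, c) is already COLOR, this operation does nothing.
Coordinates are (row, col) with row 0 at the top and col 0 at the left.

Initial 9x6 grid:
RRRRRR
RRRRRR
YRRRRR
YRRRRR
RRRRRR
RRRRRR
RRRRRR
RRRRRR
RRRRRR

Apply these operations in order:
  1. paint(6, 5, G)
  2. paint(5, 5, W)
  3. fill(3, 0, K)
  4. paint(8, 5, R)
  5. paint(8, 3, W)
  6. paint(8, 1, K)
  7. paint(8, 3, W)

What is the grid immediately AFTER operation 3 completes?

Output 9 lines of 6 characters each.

Answer: RRRRRR
RRRRRR
KRRRRR
KRRRRR
RRRRRR
RRRRRW
RRRRRG
RRRRRR
RRRRRR

Derivation:
After op 1 paint(6,5,G):
RRRRRR
RRRRRR
YRRRRR
YRRRRR
RRRRRR
RRRRRR
RRRRRG
RRRRRR
RRRRRR
After op 2 paint(5,5,W):
RRRRRR
RRRRRR
YRRRRR
YRRRRR
RRRRRR
RRRRRW
RRRRRG
RRRRRR
RRRRRR
After op 3 fill(3,0,K) [2 cells changed]:
RRRRRR
RRRRRR
KRRRRR
KRRRRR
RRRRRR
RRRRRW
RRRRRG
RRRRRR
RRRRRR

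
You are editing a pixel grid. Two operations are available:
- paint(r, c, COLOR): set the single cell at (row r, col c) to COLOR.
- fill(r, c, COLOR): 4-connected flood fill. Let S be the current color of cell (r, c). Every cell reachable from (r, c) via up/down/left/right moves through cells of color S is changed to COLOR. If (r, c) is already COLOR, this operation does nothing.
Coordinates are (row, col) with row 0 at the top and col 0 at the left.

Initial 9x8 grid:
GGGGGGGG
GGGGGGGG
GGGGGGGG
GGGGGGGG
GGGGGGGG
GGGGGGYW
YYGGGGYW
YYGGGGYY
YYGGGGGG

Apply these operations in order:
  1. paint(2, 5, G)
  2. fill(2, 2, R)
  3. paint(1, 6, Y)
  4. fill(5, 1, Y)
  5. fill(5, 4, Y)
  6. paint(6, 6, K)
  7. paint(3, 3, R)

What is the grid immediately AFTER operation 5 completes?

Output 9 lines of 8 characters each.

After op 1 paint(2,5,G):
GGGGGGGG
GGGGGGGG
GGGGGGGG
GGGGGGGG
GGGGGGGG
GGGGGGYW
YYGGGGYW
YYGGGGYY
YYGGGGGG
After op 2 fill(2,2,R) [60 cells changed]:
RRRRRRRR
RRRRRRRR
RRRRRRRR
RRRRRRRR
RRRRRRRR
RRRRRRYW
YYRRRRYW
YYRRRRYY
YYRRRRRR
After op 3 paint(1,6,Y):
RRRRRRRR
RRRRRRYR
RRRRRRRR
RRRRRRRR
RRRRRRRR
RRRRRRYW
YYRRRRYW
YYRRRRYY
YYRRRRRR
After op 4 fill(5,1,Y) [59 cells changed]:
YYYYYYYY
YYYYYYYY
YYYYYYYY
YYYYYYYY
YYYYYYYY
YYYYYYYW
YYYYYYYW
YYYYYYYY
YYYYYYYY
After op 5 fill(5,4,Y) [0 cells changed]:
YYYYYYYY
YYYYYYYY
YYYYYYYY
YYYYYYYY
YYYYYYYY
YYYYYYYW
YYYYYYYW
YYYYYYYY
YYYYYYYY

Answer: YYYYYYYY
YYYYYYYY
YYYYYYYY
YYYYYYYY
YYYYYYYY
YYYYYYYW
YYYYYYYW
YYYYYYYY
YYYYYYYY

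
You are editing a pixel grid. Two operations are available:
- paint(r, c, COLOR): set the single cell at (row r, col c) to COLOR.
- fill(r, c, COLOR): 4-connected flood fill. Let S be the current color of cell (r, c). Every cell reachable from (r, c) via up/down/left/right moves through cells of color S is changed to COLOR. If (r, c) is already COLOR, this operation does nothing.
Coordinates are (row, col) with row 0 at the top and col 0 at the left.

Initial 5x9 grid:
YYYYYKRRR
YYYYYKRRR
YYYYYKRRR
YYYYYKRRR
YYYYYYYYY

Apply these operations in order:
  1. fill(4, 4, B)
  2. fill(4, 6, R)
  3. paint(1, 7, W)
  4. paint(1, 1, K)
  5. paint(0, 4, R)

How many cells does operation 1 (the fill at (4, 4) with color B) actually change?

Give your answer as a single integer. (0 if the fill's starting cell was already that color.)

Answer: 29

Derivation:
After op 1 fill(4,4,B) [29 cells changed]:
BBBBBKRRR
BBBBBKRRR
BBBBBKRRR
BBBBBKRRR
BBBBBBBBB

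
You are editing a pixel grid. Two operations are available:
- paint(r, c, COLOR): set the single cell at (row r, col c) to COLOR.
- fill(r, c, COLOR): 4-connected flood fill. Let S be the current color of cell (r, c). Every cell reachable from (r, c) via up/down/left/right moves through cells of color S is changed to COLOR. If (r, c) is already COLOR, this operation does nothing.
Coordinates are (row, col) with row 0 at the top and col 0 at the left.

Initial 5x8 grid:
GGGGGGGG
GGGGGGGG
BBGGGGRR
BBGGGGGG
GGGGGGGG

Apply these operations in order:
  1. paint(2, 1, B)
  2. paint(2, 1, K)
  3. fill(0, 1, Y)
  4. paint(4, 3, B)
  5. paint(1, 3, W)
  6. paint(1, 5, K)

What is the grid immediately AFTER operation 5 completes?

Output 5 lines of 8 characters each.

After op 1 paint(2,1,B):
GGGGGGGG
GGGGGGGG
BBGGGGRR
BBGGGGGG
GGGGGGGG
After op 2 paint(2,1,K):
GGGGGGGG
GGGGGGGG
BKGGGGRR
BBGGGGGG
GGGGGGGG
After op 3 fill(0,1,Y) [34 cells changed]:
YYYYYYYY
YYYYYYYY
BKYYYYRR
BBYYYYYY
YYYYYYYY
After op 4 paint(4,3,B):
YYYYYYYY
YYYYYYYY
BKYYYYRR
BBYYYYYY
YYYBYYYY
After op 5 paint(1,3,W):
YYYYYYYY
YYYWYYYY
BKYYYYRR
BBYYYYYY
YYYBYYYY

Answer: YYYYYYYY
YYYWYYYY
BKYYYYRR
BBYYYYYY
YYYBYYYY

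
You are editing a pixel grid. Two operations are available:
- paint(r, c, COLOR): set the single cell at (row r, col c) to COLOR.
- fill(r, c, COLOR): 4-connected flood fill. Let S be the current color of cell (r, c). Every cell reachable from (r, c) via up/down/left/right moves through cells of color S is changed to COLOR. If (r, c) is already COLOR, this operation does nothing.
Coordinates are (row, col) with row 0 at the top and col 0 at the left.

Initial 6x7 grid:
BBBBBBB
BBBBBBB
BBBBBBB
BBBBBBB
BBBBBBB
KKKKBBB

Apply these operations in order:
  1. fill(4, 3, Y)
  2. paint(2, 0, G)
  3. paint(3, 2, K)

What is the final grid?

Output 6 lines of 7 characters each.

After op 1 fill(4,3,Y) [38 cells changed]:
YYYYYYY
YYYYYYY
YYYYYYY
YYYYYYY
YYYYYYY
KKKKYYY
After op 2 paint(2,0,G):
YYYYYYY
YYYYYYY
GYYYYYY
YYYYYYY
YYYYYYY
KKKKYYY
After op 3 paint(3,2,K):
YYYYYYY
YYYYYYY
GYYYYYY
YYKYYYY
YYYYYYY
KKKKYYY

Answer: YYYYYYY
YYYYYYY
GYYYYYY
YYKYYYY
YYYYYYY
KKKKYYY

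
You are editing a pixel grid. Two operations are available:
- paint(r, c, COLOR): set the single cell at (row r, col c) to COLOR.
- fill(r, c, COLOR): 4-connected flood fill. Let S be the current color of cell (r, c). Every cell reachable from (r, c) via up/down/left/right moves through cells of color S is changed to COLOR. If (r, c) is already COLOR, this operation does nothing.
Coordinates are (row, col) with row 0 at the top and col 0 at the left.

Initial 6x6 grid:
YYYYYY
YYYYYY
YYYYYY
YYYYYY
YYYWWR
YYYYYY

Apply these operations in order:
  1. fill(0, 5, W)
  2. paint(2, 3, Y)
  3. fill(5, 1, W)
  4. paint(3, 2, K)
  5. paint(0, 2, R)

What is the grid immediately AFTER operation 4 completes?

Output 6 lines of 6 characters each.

Answer: WWWWWW
WWWWWW
WWWYWW
WWKWWW
WWWWWR
WWWWWW

Derivation:
After op 1 fill(0,5,W) [33 cells changed]:
WWWWWW
WWWWWW
WWWWWW
WWWWWW
WWWWWR
WWWWWW
After op 2 paint(2,3,Y):
WWWWWW
WWWWWW
WWWYWW
WWWWWW
WWWWWR
WWWWWW
After op 3 fill(5,1,W) [0 cells changed]:
WWWWWW
WWWWWW
WWWYWW
WWWWWW
WWWWWR
WWWWWW
After op 4 paint(3,2,K):
WWWWWW
WWWWWW
WWWYWW
WWKWWW
WWWWWR
WWWWWW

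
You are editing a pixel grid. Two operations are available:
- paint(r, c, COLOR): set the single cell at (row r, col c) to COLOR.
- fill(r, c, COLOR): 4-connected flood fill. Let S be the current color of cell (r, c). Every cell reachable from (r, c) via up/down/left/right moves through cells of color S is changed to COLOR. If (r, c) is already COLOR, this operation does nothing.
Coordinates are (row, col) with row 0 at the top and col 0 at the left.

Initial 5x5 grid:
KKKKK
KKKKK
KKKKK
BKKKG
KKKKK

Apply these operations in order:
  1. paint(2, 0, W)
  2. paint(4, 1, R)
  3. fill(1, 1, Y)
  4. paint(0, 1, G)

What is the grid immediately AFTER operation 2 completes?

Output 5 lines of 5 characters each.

Answer: KKKKK
KKKKK
WKKKK
BKKKG
KRKKK

Derivation:
After op 1 paint(2,0,W):
KKKKK
KKKKK
WKKKK
BKKKG
KKKKK
After op 2 paint(4,1,R):
KKKKK
KKKKK
WKKKK
BKKKG
KRKKK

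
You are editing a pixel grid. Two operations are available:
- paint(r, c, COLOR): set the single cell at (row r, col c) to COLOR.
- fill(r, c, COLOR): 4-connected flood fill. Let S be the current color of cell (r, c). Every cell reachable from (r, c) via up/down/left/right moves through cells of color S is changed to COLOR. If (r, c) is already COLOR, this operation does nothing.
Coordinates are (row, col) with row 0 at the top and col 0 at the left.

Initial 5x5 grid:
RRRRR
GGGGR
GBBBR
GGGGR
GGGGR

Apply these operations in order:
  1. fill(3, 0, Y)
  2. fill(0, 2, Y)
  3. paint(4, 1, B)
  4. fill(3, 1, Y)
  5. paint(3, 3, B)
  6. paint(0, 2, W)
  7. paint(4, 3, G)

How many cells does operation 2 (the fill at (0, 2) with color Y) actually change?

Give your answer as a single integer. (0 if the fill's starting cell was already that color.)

After op 1 fill(3,0,Y) [13 cells changed]:
RRRRR
YYYYR
YBBBR
YYYYR
YYYYR
After op 2 fill(0,2,Y) [9 cells changed]:
YYYYY
YYYYY
YBBBY
YYYYY
YYYYY

Answer: 9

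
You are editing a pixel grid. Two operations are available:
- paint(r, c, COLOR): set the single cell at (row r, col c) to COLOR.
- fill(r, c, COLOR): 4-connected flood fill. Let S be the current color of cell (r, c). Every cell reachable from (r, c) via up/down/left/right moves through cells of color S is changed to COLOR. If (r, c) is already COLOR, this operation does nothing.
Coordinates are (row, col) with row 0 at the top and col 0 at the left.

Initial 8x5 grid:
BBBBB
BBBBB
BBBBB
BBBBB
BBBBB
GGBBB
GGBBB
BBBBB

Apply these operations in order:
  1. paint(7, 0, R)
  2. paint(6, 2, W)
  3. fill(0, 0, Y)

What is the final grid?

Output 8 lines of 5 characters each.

Answer: YYYYY
YYYYY
YYYYY
YYYYY
YYYYY
GGYYY
GGWYY
RYYYY

Derivation:
After op 1 paint(7,0,R):
BBBBB
BBBBB
BBBBB
BBBBB
BBBBB
GGBBB
GGBBB
RBBBB
After op 2 paint(6,2,W):
BBBBB
BBBBB
BBBBB
BBBBB
BBBBB
GGBBB
GGWBB
RBBBB
After op 3 fill(0,0,Y) [34 cells changed]:
YYYYY
YYYYY
YYYYY
YYYYY
YYYYY
GGYYY
GGWYY
RYYYY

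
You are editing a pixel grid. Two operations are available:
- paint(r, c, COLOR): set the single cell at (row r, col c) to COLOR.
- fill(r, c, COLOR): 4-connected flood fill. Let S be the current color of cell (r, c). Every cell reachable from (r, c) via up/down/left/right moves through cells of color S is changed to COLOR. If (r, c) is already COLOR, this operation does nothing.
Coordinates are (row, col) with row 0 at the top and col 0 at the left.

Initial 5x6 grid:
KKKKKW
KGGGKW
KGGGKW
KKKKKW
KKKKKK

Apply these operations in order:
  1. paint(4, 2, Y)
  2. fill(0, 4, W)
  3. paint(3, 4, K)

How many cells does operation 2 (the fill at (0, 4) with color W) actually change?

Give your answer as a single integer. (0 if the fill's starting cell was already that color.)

After op 1 paint(4,2,Y):
KKKKKW
KGGGKW
KGGGKW
KKKKKW
KKYKKK
After op 2 fill(0,4,W) [19 cells changed]:
WWWWWW
WGGGWW
WGGGWW
WWWWWW
WWYWWW

Answer: 19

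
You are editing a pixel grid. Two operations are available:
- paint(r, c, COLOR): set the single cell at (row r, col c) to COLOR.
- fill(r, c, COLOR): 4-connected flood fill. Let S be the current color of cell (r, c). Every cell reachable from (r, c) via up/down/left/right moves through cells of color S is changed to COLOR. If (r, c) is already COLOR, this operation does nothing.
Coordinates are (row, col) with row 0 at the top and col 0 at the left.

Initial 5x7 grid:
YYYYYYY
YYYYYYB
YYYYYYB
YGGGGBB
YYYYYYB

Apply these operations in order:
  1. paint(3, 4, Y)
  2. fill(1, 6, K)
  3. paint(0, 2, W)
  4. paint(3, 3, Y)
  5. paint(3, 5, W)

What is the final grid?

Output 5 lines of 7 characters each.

Answer: YYWYYYY
YYYYYYK
YYYYYYK
YGGYYWK
YYYYYYK

Derivation:
After op 1 paint(3,4,Y):
YYYYYYY
YYYYYYB
YYYYYYB
YGGGYBB
YYYYYYB
After op 2 fill(1,6,K) [5 cells changed]:
YYYYYYY
YYYYYYK
YYYYYYK
YGGGYKK
YYYYYYK
After op 3 paint(0,2,W):
YYWYYYY
YYYYYYK
YYYYYYK
YGGGYKK
YYYYYYK
After op 4 paint(3,3,Y):
YYWYYYY
YYYYYYK
YYYYYYK
YGGYYKK
YYYYYYK
After op 5 paint(3,5,W):
YYWYYYY
YYYYYYK
YYYYYYK
YGGYYWK
YYYYYYK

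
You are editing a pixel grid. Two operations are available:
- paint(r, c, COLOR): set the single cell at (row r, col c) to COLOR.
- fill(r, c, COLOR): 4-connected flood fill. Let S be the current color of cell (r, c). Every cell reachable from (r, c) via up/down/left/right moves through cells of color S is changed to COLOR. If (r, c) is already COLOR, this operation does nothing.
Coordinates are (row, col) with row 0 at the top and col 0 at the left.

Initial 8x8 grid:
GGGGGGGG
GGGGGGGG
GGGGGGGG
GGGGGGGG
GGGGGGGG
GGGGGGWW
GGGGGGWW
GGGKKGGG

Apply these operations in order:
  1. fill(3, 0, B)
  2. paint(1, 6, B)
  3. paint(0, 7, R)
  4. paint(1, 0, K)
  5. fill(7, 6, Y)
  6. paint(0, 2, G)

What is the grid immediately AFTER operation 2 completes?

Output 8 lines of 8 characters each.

After op 1 fill(3,0,B) [58 cells changed]:
BBBBBBBB
BBBBBBBB
BBBBBBBB
BBBBBBBB
BBBBBBBB
BBBBBBWW
BBBBBBWW
BBBKKBBB
After op 2 paint(1,6,B):
BBBBBBBB
BBBBBBBB
BBBBBBBB
BBBBBBBB
BBBBBBBB
BBBBBBWW
BBBBBBWW
BBBKKBBB

Answer: BBBBBBBB
BBBBBBBB
BBBBBBBB
BBBBBBBB
BBBBBBBB
BBBBBBWW
BBBBBBWW
BBBKKBBB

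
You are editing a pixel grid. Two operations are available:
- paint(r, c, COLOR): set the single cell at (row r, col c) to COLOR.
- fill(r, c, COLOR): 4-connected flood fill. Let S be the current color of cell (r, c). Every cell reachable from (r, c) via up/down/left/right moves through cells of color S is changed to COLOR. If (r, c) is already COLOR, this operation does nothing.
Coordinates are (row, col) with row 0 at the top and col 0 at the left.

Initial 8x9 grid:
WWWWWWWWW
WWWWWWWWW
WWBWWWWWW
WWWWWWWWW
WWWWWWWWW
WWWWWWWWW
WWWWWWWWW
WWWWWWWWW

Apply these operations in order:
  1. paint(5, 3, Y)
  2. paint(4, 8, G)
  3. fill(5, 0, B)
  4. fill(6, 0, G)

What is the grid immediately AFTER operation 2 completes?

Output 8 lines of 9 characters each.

After op 1 paint(5,3,Y):
WWWWWWWWW
WWWWWWWWW
WWBWWWWWW
WWWWWWWWW
WWWWWWWWW
WWWYWWWWW
WWWWWWWWW
WWWWWWWWW
After op 2 paint(4,8,G):
WWWWWWWWW
WWWWWWWWW
WWBWWWWWW
WWWWWWWWW
WWWWWWWWG
WWWYWWWWW
WWWWWWWWW
WWWWWWWWW

Answer: WWWWWWWWW
WWWWWWWWW
WWBWWWWWW
WWWWWWWWW
WWWWWWWWG
WWWYWWWWW
WWWWWWWWW
WWWWWWWWW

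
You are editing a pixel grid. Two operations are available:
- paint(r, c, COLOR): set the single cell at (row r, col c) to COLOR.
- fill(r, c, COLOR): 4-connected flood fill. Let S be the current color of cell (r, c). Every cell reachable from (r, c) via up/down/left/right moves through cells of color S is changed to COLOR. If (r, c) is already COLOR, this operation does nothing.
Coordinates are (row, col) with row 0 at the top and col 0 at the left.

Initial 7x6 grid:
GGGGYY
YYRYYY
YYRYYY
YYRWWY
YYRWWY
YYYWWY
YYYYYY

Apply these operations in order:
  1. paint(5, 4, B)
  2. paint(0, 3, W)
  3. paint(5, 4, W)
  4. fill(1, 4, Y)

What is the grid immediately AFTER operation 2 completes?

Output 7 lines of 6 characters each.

After op 1 paint(5,4,B):
GGGGYY
YYRYYY
YYRYYY
YYRWWY
YYRWWY
YYYWBY
YYYYYY
After op 2 paint(0,3,W):
GGGWYY
YYRYYY
YYRYYY
YYRWWY
YYRWWY
YYYWBY
YYYYYY

Answer: GGGWYY
YYRYYY
YYRYYY
YYRWWY
YYRWWY
YYYWBY
YYYYYY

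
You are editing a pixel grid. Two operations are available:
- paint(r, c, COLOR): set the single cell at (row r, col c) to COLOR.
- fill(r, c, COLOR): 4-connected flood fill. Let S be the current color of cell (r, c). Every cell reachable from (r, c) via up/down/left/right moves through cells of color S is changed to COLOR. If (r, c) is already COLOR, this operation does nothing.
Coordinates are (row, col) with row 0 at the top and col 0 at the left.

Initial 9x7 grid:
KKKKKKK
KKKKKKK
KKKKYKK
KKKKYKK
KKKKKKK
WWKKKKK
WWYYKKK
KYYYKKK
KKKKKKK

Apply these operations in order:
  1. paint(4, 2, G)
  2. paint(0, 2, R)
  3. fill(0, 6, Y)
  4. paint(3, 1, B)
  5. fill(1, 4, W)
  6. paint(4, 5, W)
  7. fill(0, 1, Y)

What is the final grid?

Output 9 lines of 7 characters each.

After op 1 paint(4,2,G):
KKKKKKK
KKKKKKK
KKKKYKK
KKKKYKK
KKGKKKK
WWKKKKK
WWYYKKK
KYYYKKK
KKKKKKK
After op 2 paint(0,2,R):
KKRKKKK
KKKKKKK
KKKKYKK
KKKKYKK
KKGKKKK
WWKKKKK
WWYYKKK
KYYYKKK
KKKKKKK
After op 3 fill(0,6,Y) [50 cells changed]:
YYRYYYY
YYYYYYY
YYYYYYY
YYYYYYY
YYGYYYY
WWYYYYY
WWYYYYY
YYYYYYY
YYYYYYY
After op 4 paint(3,1,B):
YYRYYYY
YYYYYYY
YYYYYYY
YBYYYYY
YYGYYYY
WWYYYYY
WWYYYYY
YYYYYYY
YYYYYYY
After op 5 fill(1,4,W) [56 cells changed]:
WWRWWWW
WWWWWWW
WWWWWWW
WBWWWWW
WWGWWWW
WWWWWWW
WWWWWWW
WWWWWWW
WWWWWWW
After op 6 paint(4,5,W):
WWRWWWW
WWWWWWW
WWWWWWW
WBWWWWW
WWGWWWW
WWWWWWW
WWWWWWW
WWWWWWW
WWWWWWW
After op 7 fill(0,1,Y) [60 cells changed]:
YYRYYYY
YYYYYYY
YYYYYYY
YBYYYYY
YYGYYYY
YYYYYYY
YYYYYYY
YYYYYYY
YYYYYYY

Answer: YYRYYYY
YYYYYYY
YYYYYYY
YBYYYYY
YYGYYYY
YYYYYYY
YYYYYYY
YYYYYYY
YYYYYYY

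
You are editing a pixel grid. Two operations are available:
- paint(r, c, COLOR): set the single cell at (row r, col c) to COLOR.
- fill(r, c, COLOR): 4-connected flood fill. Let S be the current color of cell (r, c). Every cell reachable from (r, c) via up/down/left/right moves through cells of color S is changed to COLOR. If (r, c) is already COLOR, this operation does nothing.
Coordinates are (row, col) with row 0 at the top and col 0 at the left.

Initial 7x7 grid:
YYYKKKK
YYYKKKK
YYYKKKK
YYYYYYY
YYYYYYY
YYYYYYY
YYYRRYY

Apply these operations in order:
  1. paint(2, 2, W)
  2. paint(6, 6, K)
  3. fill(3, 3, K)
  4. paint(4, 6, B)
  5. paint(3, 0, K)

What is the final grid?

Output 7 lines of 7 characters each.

After op 1 paint(2,2,W):
YYYKKKK
YYYKKKK
YYWKKKK
YYYYYYY
YYYYYYY
YYYYYYY
YYYRRYY
After op 2 paint(6,6,K):
YYYKKKK
YYYKKKK
YYWKKKK
YYYYYYY
YYYYYYY
YYYYYYY
YYYRRYK
After op 3 fill(3,3,K) [33 cells changed]:
KKKKKKK
KKKKKKK
KKWKKKK
KKKKKKK
KKKKKKK
KKKKKKK
KKKRRKK
After op 4 paint(4,6,B):
KKKKKKK
KKKKKKK
KKWKKKK
KKKKKKK
KKKKKKB
KKKKKKK
KKKRRKK
After op 5 paint(3,0,K):
KKKKKKK
KKKKKKK
KKWKKKK
KKKKKKK
KKKKKKB
KKKKKKK
KKKRRKK

Answer: KKKKKKK
KKKKKKK
KKWKKKK
KKKKKKK
KKKKKKB
KKKKKKK
KKKRRKK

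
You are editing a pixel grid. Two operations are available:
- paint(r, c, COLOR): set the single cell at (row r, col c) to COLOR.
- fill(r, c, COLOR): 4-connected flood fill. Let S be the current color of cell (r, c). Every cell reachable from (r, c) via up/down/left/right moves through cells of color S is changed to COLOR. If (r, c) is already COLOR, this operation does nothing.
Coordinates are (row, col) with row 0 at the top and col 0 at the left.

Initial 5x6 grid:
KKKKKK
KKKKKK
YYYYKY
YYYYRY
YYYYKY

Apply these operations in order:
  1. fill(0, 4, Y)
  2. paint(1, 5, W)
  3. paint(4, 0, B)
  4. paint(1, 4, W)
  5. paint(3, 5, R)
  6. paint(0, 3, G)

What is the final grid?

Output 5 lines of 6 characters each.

Answer: YYYGYY
YYYYWW
YYYYYY
YYYYRR
BYYYKY

Derivation:
After op 1 fill(0,4,Y) [13 cells changed]:
YYYYYY
YYYYYY
YYYYYY
YYYYRY
YYYYKY
After op 2 paint(1,5,W):
YYYYYY
YYYYYW
YYYYYY
YYYYRY
YYYYKY
After op 3 paint(4,0,B):
YYYYYY
YYYYYW
YYYYYY
YYYYRY
BYYYKY
After op 4 paint(1,4,W):
YYYYYY
YYYYWW
YYYYYY
YYYYRY
BYYYKY
After op 5 paint(3,5,R):
YYYYYY
YYYYWW
YYYYYY
YYYYRR
BYYYKY
After op 6 paint(0,3,G):
YYYGYY
YYYYWW
YYYYYY
YYYYRR
BYYYKY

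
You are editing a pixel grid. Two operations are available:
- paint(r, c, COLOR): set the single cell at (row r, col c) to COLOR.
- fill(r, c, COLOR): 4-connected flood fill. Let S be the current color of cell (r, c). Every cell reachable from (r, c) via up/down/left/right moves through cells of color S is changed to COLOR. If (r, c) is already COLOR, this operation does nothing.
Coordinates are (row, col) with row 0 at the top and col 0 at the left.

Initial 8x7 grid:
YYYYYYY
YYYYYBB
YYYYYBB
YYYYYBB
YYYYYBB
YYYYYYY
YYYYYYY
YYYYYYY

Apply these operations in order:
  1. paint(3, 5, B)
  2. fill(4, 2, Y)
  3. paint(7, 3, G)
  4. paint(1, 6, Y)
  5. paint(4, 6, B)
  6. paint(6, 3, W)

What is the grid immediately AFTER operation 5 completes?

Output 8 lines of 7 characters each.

Answer: YYYYYYY
YYYYYBY
YYYYYBB
YYYYYBB
YYYYYBB
YYYYYYY
YYYYYYY
YYYGYYY

Derivation:
After op 1 paint(3,5,B):
YYYYYYY
YYYYYBB
YYYYYBB
YYYYYBB
YYYYYBB
YYYYYYY
YYYYYYY
YYYYYYY
After op 2 fill(4,2,Y) [0 cells changed]:
YYYYYYY
YYYYYBB
YYYYYBB
YYYYYBB
YYYYYBB
YYYYYYY
YYYYYYY
YYYYYYY
After op 3 paint(7,3,G):
YYYYYYY
YYYYYBB
YYYYYBB
YYYYYBB
YYYYYBB
YYYYYYY
YYYYYYY
YYYGYYY
After op 4 paint(1,6,Y):
YYYYYYY
YYYYYBY
YYYYYBB
YYYYYBB
YYYYYBB
YYYYYYY
YYYYYYY
YYYGYYY
After op 5 paint(4,6,B):
YYYYYYY
YYYYYBY
YYYYYBB
YYYYYBB
YYYYYBB
YYYYYYY
YYYYYYY
YYYGYYY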